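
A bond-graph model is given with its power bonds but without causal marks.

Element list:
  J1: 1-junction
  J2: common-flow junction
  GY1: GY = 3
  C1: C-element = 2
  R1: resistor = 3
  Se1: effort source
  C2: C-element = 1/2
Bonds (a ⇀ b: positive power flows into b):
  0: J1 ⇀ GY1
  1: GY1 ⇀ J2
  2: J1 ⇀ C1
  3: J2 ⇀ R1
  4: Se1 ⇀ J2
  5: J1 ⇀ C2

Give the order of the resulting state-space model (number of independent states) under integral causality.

2  (C1, C2 all integral)

bond 4 stroke at J2  (source Se1 imposes e)
bond 2 stroke at J1  (C1 integral (e out))
bond 5 stroke at J1  (C2 outputs effort q/C2)
bond 0 stroke at GY1  (closing 1-jn rule on J1)
bond 1 stroke at GY1  (GY1 both-in/both-out from 0)
bond 3 stroke at J2  (1-jn J2 has f-setter on 1)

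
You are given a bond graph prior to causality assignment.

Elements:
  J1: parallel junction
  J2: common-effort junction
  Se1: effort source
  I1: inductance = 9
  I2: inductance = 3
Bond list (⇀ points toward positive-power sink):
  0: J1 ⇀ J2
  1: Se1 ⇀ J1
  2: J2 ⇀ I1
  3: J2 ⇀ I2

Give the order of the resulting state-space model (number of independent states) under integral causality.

#1 →J1  (source Se1 imposes e)
#0 →J2  (0-jn J1 has e-setter on 1)
#2 →I1  (J2 effort already set via bond 0)
#3 →I2  (J2 effort already set via bond 0)

2  (I1, I2 all integral)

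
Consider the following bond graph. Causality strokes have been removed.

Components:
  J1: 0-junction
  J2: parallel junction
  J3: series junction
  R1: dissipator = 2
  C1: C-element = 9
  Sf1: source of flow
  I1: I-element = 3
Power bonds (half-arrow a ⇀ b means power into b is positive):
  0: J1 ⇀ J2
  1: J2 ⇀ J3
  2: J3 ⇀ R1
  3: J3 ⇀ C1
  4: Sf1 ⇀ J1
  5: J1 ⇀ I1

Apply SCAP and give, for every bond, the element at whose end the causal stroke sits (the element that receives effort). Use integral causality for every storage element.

bond 4 →Sf1  (source Sf1 imposes f)
bond 3 →J3  (C1 integral (e out))
bond 5 →I1  (prefer integral on I1)
bond 0 →J1  (only one effort-in slot at J1)
bond 1 →J2  (J2: last free bond brings effort in)
bond 2 →J3  (J3: bond 1 brought flow, rest push out)

#0 →J1
#1 →J2
#2 →J3
#3 →J3
#4 →Sf1
#5 →I1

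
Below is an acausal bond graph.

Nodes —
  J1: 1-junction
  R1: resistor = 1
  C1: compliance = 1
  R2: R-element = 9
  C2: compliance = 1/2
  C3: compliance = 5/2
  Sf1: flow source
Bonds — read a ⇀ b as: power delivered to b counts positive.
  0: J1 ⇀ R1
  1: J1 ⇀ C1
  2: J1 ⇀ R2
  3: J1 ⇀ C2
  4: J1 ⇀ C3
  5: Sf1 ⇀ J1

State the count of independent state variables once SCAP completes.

bond 5 |Sf1  (Sf1 (Sf) sets flow on bond)
bond 0 |J1  (common-f at J1 fixed by 5)
bond 1 |J1  (J1: bond 5 brought flow, rest push out)
bond 2 |J1  (common-f at J1 fixed by 5)
bond 3 |J1  (common-f at J1 fixed by 5)
bond 4 |J1  (1-jn J1 has f-setter on 5)

3  (C1, C2, C3 all integral)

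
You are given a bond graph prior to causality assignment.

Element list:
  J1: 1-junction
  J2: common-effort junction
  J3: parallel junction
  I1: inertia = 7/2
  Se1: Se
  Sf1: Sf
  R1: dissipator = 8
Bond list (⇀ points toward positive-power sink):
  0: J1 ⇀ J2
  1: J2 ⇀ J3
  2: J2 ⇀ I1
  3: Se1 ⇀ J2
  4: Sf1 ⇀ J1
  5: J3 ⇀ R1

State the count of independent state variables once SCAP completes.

1  (I1 all integral)

β3 |J2  (Se1 fixes effort; stroke away)
β4 |Sf1  (Sf1 fixes flow; stroke at Sf1)
β0 |J1  (1-jn J1 has f-setter on 4)
β1 |J3  (0-jn J2 has e-setter on 3)
β2 |I1  (J2: bond 3 brought effort, rest push out)
β5 |R1  (common-e at J3 fixed by 1)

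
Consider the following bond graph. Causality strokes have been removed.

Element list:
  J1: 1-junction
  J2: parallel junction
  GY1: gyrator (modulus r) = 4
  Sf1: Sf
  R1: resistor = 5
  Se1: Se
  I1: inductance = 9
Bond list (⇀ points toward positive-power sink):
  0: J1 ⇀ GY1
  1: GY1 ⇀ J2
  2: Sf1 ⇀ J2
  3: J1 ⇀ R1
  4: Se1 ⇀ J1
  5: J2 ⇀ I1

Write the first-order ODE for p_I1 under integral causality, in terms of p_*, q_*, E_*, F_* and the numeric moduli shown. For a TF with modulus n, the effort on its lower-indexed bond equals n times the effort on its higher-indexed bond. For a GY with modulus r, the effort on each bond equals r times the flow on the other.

dp_I1/dt = 4*E_Se1/5 + 16*F_Sf1/5 - 16*p_I1/45

β2 →Sf1  (Sf1 fixes flow; stroke at Sf1)
β4 →J1  (Se1 fixes effort; stroke away)
β5 →I1  (I1 outputs flow p/I1)
β1 →J2  (J2 needs exactly one e-in)
β0 →J1  (GY1 both-in/both-out from 1)
β3 →R1  (only one flow-in slot at J1)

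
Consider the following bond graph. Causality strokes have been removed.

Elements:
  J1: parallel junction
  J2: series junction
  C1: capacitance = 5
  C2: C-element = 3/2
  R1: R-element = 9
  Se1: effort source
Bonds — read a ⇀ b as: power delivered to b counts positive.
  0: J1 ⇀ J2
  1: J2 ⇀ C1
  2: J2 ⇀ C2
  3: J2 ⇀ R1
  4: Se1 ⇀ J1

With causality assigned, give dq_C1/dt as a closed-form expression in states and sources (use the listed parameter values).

dq_C1/dt = E_Se1/9 - q_C1/45 - 2*q_C2/27

β4 →J1  (Se1: effort source, stroke at far end)
β0 →J2  (J1: bond 4 brought effort, rest push out)
β1 →J2  (C1: C, integral causality)
β2 →J2  (C2 outputs effort q/C2)
β3 →R1  (J2 needs exactly one f-in)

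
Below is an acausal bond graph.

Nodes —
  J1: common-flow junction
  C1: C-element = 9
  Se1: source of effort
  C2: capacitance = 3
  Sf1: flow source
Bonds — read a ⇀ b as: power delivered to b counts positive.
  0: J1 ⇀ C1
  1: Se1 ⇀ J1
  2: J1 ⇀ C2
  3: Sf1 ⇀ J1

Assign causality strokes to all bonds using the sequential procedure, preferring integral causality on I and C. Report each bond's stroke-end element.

#0 →J1
#1 →J1
#2 →J1
#3 →Sf1

b1 →J1  (Se1 fixes effort; stroke away)
b3 →Sf1  (source Sf1 imposes f)
b0 →J1  (1-jn J1 has f-setter on 3)
b2 →J1  (J1 flow already set via bond 3)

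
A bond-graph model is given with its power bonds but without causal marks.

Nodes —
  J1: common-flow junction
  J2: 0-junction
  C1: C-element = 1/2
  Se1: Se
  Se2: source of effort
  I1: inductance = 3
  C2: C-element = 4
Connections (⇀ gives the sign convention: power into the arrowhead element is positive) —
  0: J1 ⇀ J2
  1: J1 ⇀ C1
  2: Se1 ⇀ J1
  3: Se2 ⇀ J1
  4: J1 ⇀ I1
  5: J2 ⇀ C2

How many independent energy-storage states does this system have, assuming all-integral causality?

3  (C1, C2, I1 all integral)

b2 stroke at J1  (source Se1 imposes e)
b3 stroke at J1  (Se2: effort source, stroke at far end)
b1 stroke at J1  (C1: C, integral causality)
b4 stroke at I1  (I1 integral (f out))
b0 stroke at J1  (J1: bond 4 brought flow, rest push out)
b5 stroke at J2  (J2 needs exactly one e-in)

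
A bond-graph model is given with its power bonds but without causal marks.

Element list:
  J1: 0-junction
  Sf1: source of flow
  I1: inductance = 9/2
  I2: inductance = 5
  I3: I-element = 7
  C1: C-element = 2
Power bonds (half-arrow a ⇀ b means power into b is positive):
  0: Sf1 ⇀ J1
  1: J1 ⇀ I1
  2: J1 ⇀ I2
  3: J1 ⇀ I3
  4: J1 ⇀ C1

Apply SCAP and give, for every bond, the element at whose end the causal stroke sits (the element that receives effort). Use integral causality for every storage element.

#0 |Sf1
#1 |I1
#2 |I2
#3 |I3
#4 |J1

b0 |Sf1  (Sf1 fixes flow; stroke at Sf1)
b1 |I1  (prefer integral on I1)
b2 |I2  (I2 outputs flow p/I2)
b3 |I3  (I3 integral (f out))
b4 |J1  (only one effort-in slot at J1)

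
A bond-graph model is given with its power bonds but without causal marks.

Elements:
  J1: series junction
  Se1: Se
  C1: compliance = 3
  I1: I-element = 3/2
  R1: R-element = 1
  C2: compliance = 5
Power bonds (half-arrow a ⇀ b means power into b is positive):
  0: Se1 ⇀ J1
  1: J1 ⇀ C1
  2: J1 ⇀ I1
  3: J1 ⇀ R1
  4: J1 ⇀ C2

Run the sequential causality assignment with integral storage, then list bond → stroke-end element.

#0 stroke at J1  (Se1 (Se) sets effort on bond)
#1 stroke at J1  (C1 outputs effort q/C1)
#2 stroke at I1  (I1 outputs flow p/I1)
#3 stroke at J1  (common-f at J1 fixed by 2)
#4 stroke at J1  (common-f at J1 fixed by 2)

b0 stroke at J1
b1 stroke at J1
b2 stroke at I1
b3 stroke at J1
b4 stroke at J1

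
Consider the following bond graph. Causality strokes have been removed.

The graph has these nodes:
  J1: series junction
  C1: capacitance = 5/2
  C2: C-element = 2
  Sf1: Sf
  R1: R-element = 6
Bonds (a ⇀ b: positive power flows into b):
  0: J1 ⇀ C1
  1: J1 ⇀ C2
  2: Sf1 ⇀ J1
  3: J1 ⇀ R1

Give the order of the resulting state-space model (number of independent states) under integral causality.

bond 2 stroke at Sf1  (Sf1 (Sf) sets flow on bond)
bond 0 stroke at J1  (J1: bond 2 brought flow, rest push out)
bond 1 stroke at J1  (J1 flow already set via bond 2)
bond 3 stroke at J1  (J1 flow already set via bond 2)

2  (C1, C2 all integral)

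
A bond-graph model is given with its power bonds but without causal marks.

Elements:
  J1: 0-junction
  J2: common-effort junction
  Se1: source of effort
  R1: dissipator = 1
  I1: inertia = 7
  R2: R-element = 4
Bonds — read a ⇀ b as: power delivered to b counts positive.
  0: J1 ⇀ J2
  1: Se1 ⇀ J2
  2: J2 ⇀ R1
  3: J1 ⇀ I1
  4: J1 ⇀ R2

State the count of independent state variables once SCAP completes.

β1 stroke→J2  (Se1 fixes effort; stroke away)
β0 stroke→J1  (J2 effort already set via bond 1)
β2 stroke→R1  (J2 effort already set via bond 1)
β3 stroke→I1  (0-jn J1 has e-setter on 0)
β4 stroke→R2  (common-e at J1 fixed by 0)

1  (I1 all integral)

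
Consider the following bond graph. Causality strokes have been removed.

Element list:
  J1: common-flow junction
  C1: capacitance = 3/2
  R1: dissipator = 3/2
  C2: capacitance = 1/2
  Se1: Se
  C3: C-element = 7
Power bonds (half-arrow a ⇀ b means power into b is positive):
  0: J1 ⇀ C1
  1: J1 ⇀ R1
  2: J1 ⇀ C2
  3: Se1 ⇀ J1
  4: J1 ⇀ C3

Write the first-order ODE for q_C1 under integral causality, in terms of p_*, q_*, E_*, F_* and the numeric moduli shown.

b3 →J1  (Se1 fixes effort; stroke away)
b0 →J1  (C1 integral (e out))
b2 →J1  (C2 integral (e out))
b4 →J1  (prefer integral on C3)
b1 →R1  (closing 1-jn rule on J1)

dq_C1/dt = 2*E_Se1/3 - 4*q_C1/9 - 4*q_C2/3 - 2*q_C3/21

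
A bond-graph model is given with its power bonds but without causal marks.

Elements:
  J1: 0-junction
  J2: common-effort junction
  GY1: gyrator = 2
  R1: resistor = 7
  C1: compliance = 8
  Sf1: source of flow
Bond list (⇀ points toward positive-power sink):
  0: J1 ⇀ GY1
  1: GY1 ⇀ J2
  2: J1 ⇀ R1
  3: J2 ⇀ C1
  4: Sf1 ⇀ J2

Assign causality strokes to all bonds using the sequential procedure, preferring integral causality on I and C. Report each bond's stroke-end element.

bond 4 |Sf1  (source Sf1 imposes f)
bond 3 |J2  (C1: C, integral causality)
bond 1 |GY1  (J2: bond 3 brought effort, rest push out)
bond 0 |GY1  (GY GY1: same side as bond 1)
bond 2 |J1  (J1 needs exactly one e-in)

bond 0 stroke→GY1
bond 1 stroke→GY1
bond 2 stroke→J1
bond 3 stroke→J2
bond 4 stroke→Sf1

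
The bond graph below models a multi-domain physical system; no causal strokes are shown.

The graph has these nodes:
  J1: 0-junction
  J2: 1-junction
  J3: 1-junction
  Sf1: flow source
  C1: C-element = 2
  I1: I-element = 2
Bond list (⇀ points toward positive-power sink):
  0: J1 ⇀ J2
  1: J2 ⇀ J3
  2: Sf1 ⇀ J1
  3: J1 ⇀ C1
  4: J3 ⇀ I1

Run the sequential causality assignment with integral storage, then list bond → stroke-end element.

#2 |Sf1  (Sf1 fixes flow; stroke at Sf1)
#3 |J1  (C1 outputs effort q/C1)
#0 |J2  (J1 effort already set via bond 3)
#1 |J3  (J2: last free bond brings flow in)
#4 |I1  (only one flow-in slot at J3)

bond 0 |J2
bond 1 |J3
bond 2 |Sf1
bond 3 |J1
bond 4 |I1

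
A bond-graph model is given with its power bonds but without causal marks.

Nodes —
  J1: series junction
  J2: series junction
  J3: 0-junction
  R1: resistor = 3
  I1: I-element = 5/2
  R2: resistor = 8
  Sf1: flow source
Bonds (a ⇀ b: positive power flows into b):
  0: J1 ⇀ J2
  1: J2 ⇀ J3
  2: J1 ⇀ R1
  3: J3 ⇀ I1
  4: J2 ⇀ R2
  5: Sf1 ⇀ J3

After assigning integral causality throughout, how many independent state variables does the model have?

#5 |Sf1  (Sf1 fixes flow; stroke at Sf1)
#3 |I1  (I1 outputs flow p/I1)
#1 |J3  (closing 0-jn rule on J3)
#0 |J2  (J2: bond 1 brought flow, rest push out)
#4 |J2  (J2 flow already set via bond 1)
#2 |J1  (J1: bond 0 brought flow, rest push out)

1  (I1 all integral)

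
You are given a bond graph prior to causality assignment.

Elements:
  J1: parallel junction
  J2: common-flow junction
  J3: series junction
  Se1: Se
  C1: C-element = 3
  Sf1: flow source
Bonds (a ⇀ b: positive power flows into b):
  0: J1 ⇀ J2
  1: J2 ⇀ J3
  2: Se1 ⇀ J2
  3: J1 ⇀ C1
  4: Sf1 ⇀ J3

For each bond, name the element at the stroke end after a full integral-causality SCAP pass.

b0 |J2
b1 |J3
b2 |J2
b3 |J1
b4 |Sf1

#2 stroke→J2  (Se1 fixes effort; stroke away)
#4 stroke→Sf1  (Sf1 fixes flow; stroke at Sf1)
#1 stroke→J3  (J3 flow already set via bond 4)
#0 stroke→J2  (J2: bond 1 brought flow, rest push out)
#3 stroke→J1  (J1 needs exactly one e-in)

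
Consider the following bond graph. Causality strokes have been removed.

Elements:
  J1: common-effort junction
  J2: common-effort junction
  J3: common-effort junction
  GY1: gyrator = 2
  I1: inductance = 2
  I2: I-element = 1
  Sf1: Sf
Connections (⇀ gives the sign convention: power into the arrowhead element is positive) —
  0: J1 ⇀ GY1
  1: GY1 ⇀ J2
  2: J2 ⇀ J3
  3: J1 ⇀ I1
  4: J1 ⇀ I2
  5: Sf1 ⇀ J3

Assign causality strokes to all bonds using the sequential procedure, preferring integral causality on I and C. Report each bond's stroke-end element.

b0 →J1
b1 →J2
b2 →J3
b3 →I1
b4 →I2
b5 →Sf1

β5 →Sf1  (Sf1: flow source, stroke at near end)
β2 →J3  (closing 0-jn rule on J3)
β1 →J2  (closing 0-jn rule on J2)
β0 →J1  (through GY1, causality inverts; strokes same side of GY1)
β3 →I1  (common-e at J1 fixed by 0)
β4 →I2  (J1: bond 0 brought effort, rest push out)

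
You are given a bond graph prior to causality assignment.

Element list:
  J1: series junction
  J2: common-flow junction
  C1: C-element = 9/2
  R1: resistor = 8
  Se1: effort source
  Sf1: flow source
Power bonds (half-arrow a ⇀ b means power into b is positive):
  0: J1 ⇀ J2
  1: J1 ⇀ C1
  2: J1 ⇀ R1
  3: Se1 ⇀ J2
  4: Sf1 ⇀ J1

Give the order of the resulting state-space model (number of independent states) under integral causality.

b3 |J2  (Se1 fixes effort; stroke away)
b4 |Sf1  (Sf1: flow source, stroke at near end)
b0 |J1  (1-jn J1 has f-setter on 4)
b1 |J1  (common-f at J1 fixed by 4)
b2 |J1  (1-jn J1 has f-setter on 4)

1  (C1 all integral)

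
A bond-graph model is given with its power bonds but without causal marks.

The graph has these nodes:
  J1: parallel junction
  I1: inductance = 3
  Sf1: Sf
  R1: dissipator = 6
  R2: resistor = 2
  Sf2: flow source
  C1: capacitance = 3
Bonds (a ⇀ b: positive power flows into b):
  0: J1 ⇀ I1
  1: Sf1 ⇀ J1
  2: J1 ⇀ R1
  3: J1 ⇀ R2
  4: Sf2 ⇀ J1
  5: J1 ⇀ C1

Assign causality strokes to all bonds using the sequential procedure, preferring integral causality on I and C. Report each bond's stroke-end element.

b0 stroke→I1
b1 stroke→Sf1
b2 stroke→R1
b3 stroke→R2
b4 stroke→Sf2
b5 stroke→J1

b1 →Sf1  (Sf1 fixes flow; stroke at Sf1)
b4 →Sf2  (Sf2: flow source, stroke at near end)
b0 →I1  (I1 integral (f out))
b5 →J1  (C1: C, integral causality)
b2 →R1  (common-e at J1 fixed by 5)
b3 →R2  (J1: bond 5 brought effort, rest push out)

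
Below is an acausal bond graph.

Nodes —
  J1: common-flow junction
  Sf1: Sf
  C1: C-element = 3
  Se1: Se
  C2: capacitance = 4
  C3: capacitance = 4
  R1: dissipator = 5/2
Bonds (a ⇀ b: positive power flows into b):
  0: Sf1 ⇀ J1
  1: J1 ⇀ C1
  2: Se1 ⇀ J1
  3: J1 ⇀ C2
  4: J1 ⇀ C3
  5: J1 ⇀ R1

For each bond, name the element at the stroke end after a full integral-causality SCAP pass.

bond 0 |Sf1
bond 1 |J1
bond 2 |J1
bond 3 |J1
bond 4 |J1
bond 5 |J1

β0 |Sf1  (source Sf1 imposes f)
β2 |J1  (source Se1 imposes e)
β1 |J1  (1-jn J1 has f-setter on 0)
β3 |J1  (common-f at J1 fixed by 0)
β4 |J1  (J1 flow already set via bond 0)
β5 |J1  (common-f at J1 fixed by 0)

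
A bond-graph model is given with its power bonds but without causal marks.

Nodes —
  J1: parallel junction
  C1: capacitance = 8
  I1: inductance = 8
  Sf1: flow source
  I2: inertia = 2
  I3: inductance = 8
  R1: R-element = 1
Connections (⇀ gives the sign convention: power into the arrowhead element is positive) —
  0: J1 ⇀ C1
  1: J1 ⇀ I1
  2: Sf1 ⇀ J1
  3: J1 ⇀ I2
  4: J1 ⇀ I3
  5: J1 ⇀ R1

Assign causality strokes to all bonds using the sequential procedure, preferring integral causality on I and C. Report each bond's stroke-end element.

bond 0 |J1
bond 1 |I1
bond 2 |Sf1
bond 3 |I2
bond 4 |I3
bond 5 |R1

β2 stroke at Sf1  (Sf1 fixes flow; stroke at Sf1)
β0 stroke at J1  (prefer integral on C1)
β1 stroke at I1  (J1 effort already set via bond 0)
β3 stroke at I2  (0-jn J1 has e-setter on 0)
β4 stroke at I3  (J1: bond 0 brought effort, rest push out)
β5 stroke at R1  (J1: bond 0 brought effort, rest push out)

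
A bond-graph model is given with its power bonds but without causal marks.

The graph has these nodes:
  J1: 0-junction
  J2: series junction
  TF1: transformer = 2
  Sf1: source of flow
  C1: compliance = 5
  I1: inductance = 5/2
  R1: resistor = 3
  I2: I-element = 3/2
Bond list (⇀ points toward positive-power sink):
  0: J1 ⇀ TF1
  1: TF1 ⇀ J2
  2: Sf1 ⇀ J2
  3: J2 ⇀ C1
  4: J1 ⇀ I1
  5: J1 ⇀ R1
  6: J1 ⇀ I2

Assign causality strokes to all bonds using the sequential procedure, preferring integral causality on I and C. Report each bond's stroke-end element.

b2 |Sf1  (source Sf1 imposes f)
b1 |J2  (1-jn J2 has f-setter on 2)
b3 |J2  (common-f at J2 fixed by 2)
b0 |TF1  (TF1: transformer flips bond 1)
b4 |I1  (I1: I, integral causality)
b6 |I2  (I2 integral (f out))
b5 |J1  (J1: last free bond brings effort in)

b0 |TF1
b1 |J2
b2 |Sf1
b3 |J2
b4 |I1
b5 |J1
b6 |I2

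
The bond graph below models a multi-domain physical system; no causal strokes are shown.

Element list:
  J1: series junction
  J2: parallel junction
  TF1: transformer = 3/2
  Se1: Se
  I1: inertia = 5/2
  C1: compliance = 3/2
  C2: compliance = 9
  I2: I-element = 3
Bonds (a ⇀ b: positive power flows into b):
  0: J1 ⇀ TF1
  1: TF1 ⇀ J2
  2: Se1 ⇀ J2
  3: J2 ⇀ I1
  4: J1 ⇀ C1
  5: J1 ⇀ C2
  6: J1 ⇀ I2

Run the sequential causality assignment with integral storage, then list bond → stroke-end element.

bond 0 |J1
bond 1 |TF1
bond 2 |J2
bond 3 |I1
bond 4 |J1
bond 5 |J1
bond 6 |I2

#2 →J2  (Se1: effort source, stroke at far end)
#1 →TF1  (J2: bond 2 brought effort, rest push out)
#3 →I1  (common-e at J2 fixed by 2)
#0 →J1  (TF1: transformer flips bond 1)
#4 →J1  (C1 outputs effort q/C1)
#5 →J1  (C2 outputs effort q/C2)
#6 →I2  (J1 needs exactly one f-in)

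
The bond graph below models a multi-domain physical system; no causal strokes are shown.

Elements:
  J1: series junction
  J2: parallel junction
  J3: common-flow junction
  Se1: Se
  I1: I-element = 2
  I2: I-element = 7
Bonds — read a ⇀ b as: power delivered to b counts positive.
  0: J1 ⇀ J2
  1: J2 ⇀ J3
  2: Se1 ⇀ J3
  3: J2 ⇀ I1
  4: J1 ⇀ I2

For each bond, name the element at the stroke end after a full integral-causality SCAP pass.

bond 0 stroke at J1
bond 1 stroke at J2
bond 2 stroke at J3
bond 3 stroke at I1
bond 4 stroke at I2

b2 stroke→J3  (Se1 (Se) sets effort on bond)
b1 stroke→J2  (closing 1-jn rule on J3)
b0 stroke→J1  (J2: bond 1 brought effort, rest push out)
b3 stroke→I1  (J2 effort already set via bond 1)
b4 stroke→I2  (J1 needs exactly one f-in)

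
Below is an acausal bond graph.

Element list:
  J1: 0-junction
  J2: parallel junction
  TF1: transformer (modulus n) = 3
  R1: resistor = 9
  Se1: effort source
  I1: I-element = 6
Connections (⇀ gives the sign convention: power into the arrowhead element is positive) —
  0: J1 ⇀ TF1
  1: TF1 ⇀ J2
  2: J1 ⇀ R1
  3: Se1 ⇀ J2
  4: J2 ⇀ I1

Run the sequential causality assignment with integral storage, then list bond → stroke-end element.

β0 stroke at J1
β1 stroke at TF1
β2 stroke at R1
β3 stroke at J2
β4 stroke at I1

b3 |J2  (Se1 (Se) sets effort on bond)
b1 |TF1  (J2 effort already set via bond 3)
b4 |I1  (0-jn J2 has e-setter on 3)
b0 |J1  (TF TF1: opposite of bond 1)
b2 |R1  (J1: bond 0 brought effort, rest push out)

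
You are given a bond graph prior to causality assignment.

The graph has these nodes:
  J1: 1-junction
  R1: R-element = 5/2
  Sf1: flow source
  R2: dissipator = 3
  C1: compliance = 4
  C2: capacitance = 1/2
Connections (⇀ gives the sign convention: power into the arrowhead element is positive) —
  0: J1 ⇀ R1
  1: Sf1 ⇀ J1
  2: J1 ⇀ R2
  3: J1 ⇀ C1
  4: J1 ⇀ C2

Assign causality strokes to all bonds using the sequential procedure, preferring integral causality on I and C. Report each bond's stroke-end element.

bond 0 →J1
bond 1 →Sf1
bond 2 →J1
bond 3 →J1
bond 4 →J1

β1 stroke→Sf1  (Sf1 (Sf) sets flow on bond)
β0 stroke→J1  (1-jn J1 has f-setter on 1)
β2 stroke→J1  (J1 flow already set via bond 1)
β3 stroke→J1  (J1: bond 1 brought flow, rest push out)
β4 stroke→J1  (J1: bond 1 brought flow, rest push out)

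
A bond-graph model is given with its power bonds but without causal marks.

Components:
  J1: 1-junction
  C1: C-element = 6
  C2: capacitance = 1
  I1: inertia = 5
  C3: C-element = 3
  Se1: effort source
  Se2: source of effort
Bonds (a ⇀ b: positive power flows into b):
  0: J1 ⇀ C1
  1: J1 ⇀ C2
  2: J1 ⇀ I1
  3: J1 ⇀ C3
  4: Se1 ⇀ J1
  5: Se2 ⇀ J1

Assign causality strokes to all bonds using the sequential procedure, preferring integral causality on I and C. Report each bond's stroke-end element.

#0 →J1
#1 →J1
#2 →I1
#3 →J1
#4 →J1
#5 →J1

bond 4 stroke at J1  (Se1: effort source, stroke at far end)
bond 5 stroke at J1  (Se2 (Se) sets effort on bond)
bond 0 stroke at J1  (C1 integral (e out))
bond 1 stroke at J1  (C2: C, integral causality)
bond 2 stroke at I1  (I1 integral (f out))
bond 3 stroke at J1  (1-jn J1 has f-setter on 2)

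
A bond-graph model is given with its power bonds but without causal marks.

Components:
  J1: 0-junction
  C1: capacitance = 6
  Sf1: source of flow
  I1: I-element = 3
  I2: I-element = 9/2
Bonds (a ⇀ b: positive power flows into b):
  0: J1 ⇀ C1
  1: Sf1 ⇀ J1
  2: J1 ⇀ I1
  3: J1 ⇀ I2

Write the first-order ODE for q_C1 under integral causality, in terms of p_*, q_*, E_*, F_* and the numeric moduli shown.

bond 1 →Sf1  (Sf1 fixes flow; stroke at Sf1)
bond 0 →J1  (C1 integral (e out))
bond 2 →I1  (J1 effort already set via bond 0)
bond 3 →I2  (0-jn J1 has e-setter on 0)

dq_C1/dt = F_Sf1 - p_I1/3 - 2*p_I2/9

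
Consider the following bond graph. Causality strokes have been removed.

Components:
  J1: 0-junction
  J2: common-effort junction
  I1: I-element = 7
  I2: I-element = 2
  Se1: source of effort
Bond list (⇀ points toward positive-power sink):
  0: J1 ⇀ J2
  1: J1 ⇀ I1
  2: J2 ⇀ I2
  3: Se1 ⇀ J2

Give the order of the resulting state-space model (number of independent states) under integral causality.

2  (I1, I2 all integral)

b3 stroke→J2  (Se1 (Se) sets effort on bond)
b0 stroke→J1  (J2 effort already set via bond 3)
b2 stroke→I2  (J2: bond 3 brought effort, rest push out)
b1 stroke→I1  (J1 effort already set via bond 0)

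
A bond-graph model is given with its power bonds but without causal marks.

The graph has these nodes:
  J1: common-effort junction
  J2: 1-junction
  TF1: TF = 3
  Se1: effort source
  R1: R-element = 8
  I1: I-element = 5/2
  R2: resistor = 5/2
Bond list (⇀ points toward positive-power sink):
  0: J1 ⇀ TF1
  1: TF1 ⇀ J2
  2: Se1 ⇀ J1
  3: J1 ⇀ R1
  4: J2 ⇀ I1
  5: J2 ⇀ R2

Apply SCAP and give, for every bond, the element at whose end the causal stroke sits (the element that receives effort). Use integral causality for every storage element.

bond 0 →TF1
bond 1 →J2
bond 2 →J1
bond 3 →R1
bond 4 →I1
bond 5 →J2

β2 stroke→J1  (Se1: effort source, stroke at far end)
β0 stroke→TF1  (J1: bond 2 brought effort, rest push out)
β3 stroke→R1  (0-jn J1 has e-setter on 2)
β1 stroke→J2  (TF1 one-in-one-out from 0)
β4 stroke→I1  (I1 outputs flow p/I1)
β5 stroke→J2  (J2 flow already set via bond 4)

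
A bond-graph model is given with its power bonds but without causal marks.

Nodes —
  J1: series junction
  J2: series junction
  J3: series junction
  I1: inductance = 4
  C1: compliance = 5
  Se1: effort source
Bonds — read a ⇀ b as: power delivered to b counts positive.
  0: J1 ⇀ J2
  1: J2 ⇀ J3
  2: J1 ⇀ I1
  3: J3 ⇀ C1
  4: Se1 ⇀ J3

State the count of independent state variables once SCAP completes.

2  (C1, I1 all integral)

#4 →J3  (Se1 fixes effort; stroke away)
#2 →I1  (prefer integral on I1)
#0 →J1  (common-f at J1 fixed by 2)
#1 →J2  (J2: bond 0 brought flow, rest push out)
#3 →J3  (J3 flow already set via bond 1)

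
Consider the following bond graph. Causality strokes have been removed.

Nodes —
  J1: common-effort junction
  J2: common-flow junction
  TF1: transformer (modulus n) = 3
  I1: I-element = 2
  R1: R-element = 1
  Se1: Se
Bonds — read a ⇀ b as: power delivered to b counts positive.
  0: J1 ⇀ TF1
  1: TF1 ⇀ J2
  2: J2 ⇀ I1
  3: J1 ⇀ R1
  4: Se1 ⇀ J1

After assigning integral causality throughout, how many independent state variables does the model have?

1  (I1 all integral)

bond 4 |J1  (Se1: effort source, stroke at far end)
bond 0 |TF1  (J1: bond 4 brought effort, rest push out)
bond 3 |R1  (J1: bond 4 brought effort, rest push out)
bond 1 |J2  (through TF1, causality passes straight; one stroke at TF1)
bond 2 |I1  (J2 needs exactly one f-in)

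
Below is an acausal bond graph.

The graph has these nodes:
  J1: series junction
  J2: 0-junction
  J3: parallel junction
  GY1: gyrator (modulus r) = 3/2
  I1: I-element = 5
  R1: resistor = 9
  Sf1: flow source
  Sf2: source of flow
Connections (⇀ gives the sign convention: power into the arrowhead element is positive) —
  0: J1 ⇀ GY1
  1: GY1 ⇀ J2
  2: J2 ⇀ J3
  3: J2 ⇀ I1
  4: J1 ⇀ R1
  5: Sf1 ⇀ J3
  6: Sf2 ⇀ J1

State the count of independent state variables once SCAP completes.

β5 →Sf1  (Sf1: flow source, stroke at near end)
β6 →Sf2  (Sf2 fixes flow; stroke at Sf2)
β0 →J1  (common-f at J1 fixed by 6)
β4 →J1  (J1: bond 6 brought flow, rest push out)
β2 →J3  (only one effort-in slot at J3)
β1 →J2  (GY1: gyrator matches bond 0)
β3 →I1  (J2 effort already set via bond 1)

1  (I1 all integral)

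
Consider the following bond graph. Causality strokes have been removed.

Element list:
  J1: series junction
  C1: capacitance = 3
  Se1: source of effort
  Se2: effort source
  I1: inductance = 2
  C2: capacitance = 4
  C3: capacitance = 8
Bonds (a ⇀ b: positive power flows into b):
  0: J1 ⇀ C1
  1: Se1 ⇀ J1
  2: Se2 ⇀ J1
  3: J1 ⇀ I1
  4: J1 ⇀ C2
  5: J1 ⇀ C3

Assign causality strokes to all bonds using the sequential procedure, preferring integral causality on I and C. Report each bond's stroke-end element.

b0 |J1
b1 |J1
b2 |J1
b3 |I1
b4 |J1
b5 |J1

β1 stroke→J1  (Se1 (Se) sets effort on bond)
β2 stroke→J1  (Se2 (Se) sets effort on bond)
β0 stroke→J1  (prefer integral on C1)
β3 stroke→I1  (I1 outputs flow p/I1)
β4 stroke→J1  (J1 flow already set via bond 3)
β5 stroke→J1  (J1: bond 3 brought flow, rest push out)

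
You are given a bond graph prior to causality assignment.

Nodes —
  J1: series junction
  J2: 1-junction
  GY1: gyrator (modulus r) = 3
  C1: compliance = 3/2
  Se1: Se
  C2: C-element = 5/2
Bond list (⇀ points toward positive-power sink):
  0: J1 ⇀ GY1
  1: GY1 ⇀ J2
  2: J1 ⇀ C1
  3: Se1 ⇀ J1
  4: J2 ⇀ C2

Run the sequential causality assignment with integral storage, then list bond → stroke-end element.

#3 stroke→J1  (source Se1 imposes e)
#2 stroke→J1  (C1: C, integral causality)
#0 stroke→GY1  (closing 1-jn rule on J1)
#1 stroke→GY1  (GY1: gyrator matches bond 0)
#4 stroke→J2  (J2 flow already set via bond 1)

bond 0 stroke→GY1
bond 1 stroke→GY1
bond 2 stroke→J1
bond 3 stroke→J1
bond 4 stroke→J2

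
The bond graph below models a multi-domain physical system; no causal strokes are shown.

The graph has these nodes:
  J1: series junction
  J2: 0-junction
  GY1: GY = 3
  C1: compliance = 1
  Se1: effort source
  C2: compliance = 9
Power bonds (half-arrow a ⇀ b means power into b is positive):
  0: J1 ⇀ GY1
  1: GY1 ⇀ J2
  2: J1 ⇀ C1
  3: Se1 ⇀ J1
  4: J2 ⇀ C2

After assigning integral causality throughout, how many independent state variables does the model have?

2  (C1, C2 all integral)

bond 3 →J1  (Se1: effort source, stroke at far end)
bond 2 →J1  (prefer integral on C1)
bond 0 →GY1  (closing 1-jn rule on J1)
bond 1 →GY1  (GY1: gyrator matches bond 0)
bond 4 →J2  (J2 needs exactly one e-in)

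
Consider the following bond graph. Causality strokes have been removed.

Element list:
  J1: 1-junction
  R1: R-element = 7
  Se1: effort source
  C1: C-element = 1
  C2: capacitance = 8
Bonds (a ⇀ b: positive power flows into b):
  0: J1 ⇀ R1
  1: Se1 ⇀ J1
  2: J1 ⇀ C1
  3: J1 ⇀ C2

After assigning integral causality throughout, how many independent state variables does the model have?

2  (C1, C2 all integral)

b1 stroke at J1  (Se1 (Se) sets effort on bond)
b2 stroke at J1  (C1: C, integral causality)
b3 stroke at J1  (prefer integral on C2)
b0 stroke at R1  (closing 1-jn rule on J1)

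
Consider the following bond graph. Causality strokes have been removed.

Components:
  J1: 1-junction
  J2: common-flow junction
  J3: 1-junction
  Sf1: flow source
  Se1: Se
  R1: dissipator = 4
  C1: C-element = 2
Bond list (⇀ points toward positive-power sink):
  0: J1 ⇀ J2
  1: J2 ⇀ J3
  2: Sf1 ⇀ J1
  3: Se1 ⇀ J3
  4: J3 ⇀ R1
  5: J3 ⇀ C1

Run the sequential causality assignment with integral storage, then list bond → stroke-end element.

bond 2 |Sf1  (Sf1 (Sf) sets flow on bond)
bond 3 |J3  (source Se1 imposes e)
bond 0 |J1  (1-jn J1 has f-setter on 2)
bond 1 |J2  (1-jn J2 has f-setter on 0)
bond 4 |J3  (1-jn J3 has f-setter on 1)
bond 5 |J3  (1-jn J3 has f-setter on 1)

bond 0 |J1
bond 1 |J2
bond 2 |Sf1
bond 3 |J3
bond 4 |J3
bond 5 |J3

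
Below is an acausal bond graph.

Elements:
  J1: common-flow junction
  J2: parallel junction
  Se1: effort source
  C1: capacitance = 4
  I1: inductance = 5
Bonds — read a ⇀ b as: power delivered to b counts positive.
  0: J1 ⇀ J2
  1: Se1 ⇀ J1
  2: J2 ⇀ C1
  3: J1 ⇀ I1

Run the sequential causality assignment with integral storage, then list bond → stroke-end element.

b0 →J1
b1 →J1
b2 →J2
b3 →I1

bond 1 →J1  (source Se1 imposes e)
bond 2 →J2  (C1: C, integral causality)
bond 0 →J1  (common-e at J2 fixed by 2)
bond 3 →I1  (J1 needs exactly one f-in)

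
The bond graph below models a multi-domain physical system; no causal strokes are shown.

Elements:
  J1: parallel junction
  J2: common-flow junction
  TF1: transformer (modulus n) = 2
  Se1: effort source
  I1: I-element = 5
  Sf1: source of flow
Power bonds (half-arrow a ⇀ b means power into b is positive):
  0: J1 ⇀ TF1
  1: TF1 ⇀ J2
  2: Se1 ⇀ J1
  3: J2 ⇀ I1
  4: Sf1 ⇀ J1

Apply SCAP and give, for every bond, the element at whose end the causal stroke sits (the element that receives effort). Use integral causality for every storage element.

#0 |TF1
#1 |J2
#2 |J1
#3 |I1
#4 |Sf1

β2 stroke→J1  (Se1: effort source, stroke at far end)
β4 stroke→Sf1  (Sf1 fixes flow; stroke at Sf1)
β0 stroke→TF1  (J1 effort already set via bond 2)
β1 stroke→J2  (through TF1, causality passes straight; one stroke at TF1)
β3 stroke→I1  (closing 1-jn rule on J2)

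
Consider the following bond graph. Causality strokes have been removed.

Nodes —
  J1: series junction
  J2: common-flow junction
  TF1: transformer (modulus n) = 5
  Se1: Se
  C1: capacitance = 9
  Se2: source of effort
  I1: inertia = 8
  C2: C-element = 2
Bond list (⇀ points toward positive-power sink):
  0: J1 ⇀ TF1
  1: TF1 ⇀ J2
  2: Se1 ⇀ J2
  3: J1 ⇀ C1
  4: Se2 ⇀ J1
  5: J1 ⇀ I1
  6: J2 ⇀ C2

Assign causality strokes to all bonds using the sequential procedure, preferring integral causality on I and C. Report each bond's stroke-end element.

b2 stroke at J2  (source Se1 imposes e)
b4 stroke at J1  (Se2 (Se) sets effort on bond)
b3 stroke at J1  (C1 outputs effort q/C1)
b5 stroke at I1  (I1 integral (f out))
b0 stroke at J1  (1-jn J1 has f-setter on 5)
b1 stroke at TF1  (through TF1, causality passes straight; one stroke at TF1)
b6 stroke at J2  (1-jn J2 has f-setter on 1)

#0 stroke at J1
#1 stroke at TF1
#2 stroke at J2
#3 stroke at J1
#4 stroke at J1
#5 stroke at I1
#6 stroke at J2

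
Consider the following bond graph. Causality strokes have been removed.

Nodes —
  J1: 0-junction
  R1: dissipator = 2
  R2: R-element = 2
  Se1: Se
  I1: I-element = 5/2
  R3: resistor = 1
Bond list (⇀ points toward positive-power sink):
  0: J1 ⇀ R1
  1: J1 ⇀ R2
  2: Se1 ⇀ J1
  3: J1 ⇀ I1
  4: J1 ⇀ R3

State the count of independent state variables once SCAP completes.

#2 →J1  (Se1 fixes effort; stroke away)
#0 →R1  (common-e at J1 fixed by 2)
#1 →R2  (common-e at J1 fixed by 2)
#3 →I1  (common-e at J1 fixed by 2)
#4 →R3  (J1 effort already set via bond 2)

1  (I1 all integral)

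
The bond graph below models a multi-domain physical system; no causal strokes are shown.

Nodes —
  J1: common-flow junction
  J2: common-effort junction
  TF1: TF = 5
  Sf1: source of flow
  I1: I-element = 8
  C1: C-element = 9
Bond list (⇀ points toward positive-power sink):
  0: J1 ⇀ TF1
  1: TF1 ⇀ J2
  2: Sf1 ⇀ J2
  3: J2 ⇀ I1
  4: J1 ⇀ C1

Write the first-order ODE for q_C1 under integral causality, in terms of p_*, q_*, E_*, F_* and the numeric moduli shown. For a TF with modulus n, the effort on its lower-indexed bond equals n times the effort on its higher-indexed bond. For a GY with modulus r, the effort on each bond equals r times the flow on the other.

dq_C1/dt = -F_Sf1/5 + p_I1/40

β2 stroke→Sf1  (source Sf1 imposes f)
β3 stroke→I1  (I1: I, integral causality)
β1 stroke→J2  (J2 needs exactly one e-in)
β0 stroke→TF1  (through TF1, causality passes straight; one stroke at TF1)
β4 stroke→J1  (common-f at J1 fixed by 0)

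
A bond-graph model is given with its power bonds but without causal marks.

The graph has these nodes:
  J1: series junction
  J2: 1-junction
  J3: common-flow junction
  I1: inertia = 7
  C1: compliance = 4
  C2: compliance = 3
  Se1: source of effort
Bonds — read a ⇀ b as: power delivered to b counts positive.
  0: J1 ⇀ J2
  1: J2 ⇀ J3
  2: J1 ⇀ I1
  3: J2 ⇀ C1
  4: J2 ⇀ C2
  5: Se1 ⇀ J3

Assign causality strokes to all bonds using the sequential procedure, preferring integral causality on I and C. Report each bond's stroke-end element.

#0 |J1
#1 |J2
#2 |I1
#3 |J2
#4 |J2
#5 |J3

β5 stroke→J3  (source Se1 imposes e)
β1 stroke→J2  (J3: last free bond brings flow in)
β2 stroke→I1  (prefer integral on I1)
β0 stroke→J1  (J1: bond 2 brought flow, rest push out)
β3 stroke→J2  (1-jn J2 has f-setter on 0)
β4 stroke→J2  (1-jn J2 has f-setter on 0)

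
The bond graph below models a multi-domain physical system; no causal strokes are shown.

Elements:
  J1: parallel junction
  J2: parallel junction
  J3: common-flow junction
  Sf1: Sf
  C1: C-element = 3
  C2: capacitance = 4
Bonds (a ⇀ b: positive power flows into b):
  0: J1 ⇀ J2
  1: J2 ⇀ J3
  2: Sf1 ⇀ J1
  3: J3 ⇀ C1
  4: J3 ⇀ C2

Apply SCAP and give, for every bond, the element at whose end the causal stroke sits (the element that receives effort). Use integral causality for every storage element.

β2 stroke at Sf1  (Sf1 (Sf) sets flow on bond)
β0 stroke at J1  (J1: last free bond brings effort in)
β1 stroke at J2  (J2: last free bond brings effort in)
β3 stroke at J3  (1-jn J3 has f-setter on 1)
β4 stroke at J3  (J3: bond 1 brought flow, rest push out)

bond 0 stroke at J1
bond 1 stroke at J2
bond 2 stroke at Sf1
bond 3 stroke at J3
bond 4 stroke at J3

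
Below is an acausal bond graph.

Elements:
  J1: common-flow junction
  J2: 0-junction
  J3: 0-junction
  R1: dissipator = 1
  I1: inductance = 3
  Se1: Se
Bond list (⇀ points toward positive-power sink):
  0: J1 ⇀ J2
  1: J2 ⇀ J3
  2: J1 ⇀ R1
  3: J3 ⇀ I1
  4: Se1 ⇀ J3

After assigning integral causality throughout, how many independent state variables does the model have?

1  (I1 all integral)

bond 4 →J3  (Se1: effort source, stroke at far end)
bond 1 →J2  (0-jn J3 has e-setter on 4)
bond 3 →I1  (common-e at J3 fixed by 4)
bond 0 →J1  (0-jn J2 has e-setter on 1)
bond 2 →R1  (J1: last free bond brings flow in)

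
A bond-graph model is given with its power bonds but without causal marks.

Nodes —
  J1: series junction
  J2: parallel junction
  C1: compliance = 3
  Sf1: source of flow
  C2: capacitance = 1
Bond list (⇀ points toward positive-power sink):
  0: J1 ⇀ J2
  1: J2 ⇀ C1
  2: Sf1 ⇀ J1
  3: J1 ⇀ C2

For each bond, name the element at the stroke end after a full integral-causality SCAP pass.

b0 stroke→J1
b1 stroke→J2
b2 stroke→Sf1
b3 stroke→J1

b2 |Sf1  (Sf1 fixes flow; stroke at Sf1)
b0 |J1  (J1: bond 2 brought flow, rest push out)
b3 |J1  (J1: bond 2 brought flow, rest push out)
b1 |J2  (J2: last free bond brings effort in)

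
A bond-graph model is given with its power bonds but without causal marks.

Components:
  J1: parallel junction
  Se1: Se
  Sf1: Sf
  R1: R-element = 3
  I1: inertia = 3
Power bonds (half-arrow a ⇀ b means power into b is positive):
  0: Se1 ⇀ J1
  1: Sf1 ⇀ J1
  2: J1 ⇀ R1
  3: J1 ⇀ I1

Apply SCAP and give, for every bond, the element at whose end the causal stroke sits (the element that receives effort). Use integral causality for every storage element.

b0 →J1  (Se1 fixes effort; stroke away)
b1 →Sf1  (Sf1: flow source, stroke at near end)
b2 →R1  (common-e at J1 fixed by 0)
b3 →I1  (J1: bond 0 brought effort, rest push out)

#0 |J1
#1 |Sf1
#2 |R1
#3 |I1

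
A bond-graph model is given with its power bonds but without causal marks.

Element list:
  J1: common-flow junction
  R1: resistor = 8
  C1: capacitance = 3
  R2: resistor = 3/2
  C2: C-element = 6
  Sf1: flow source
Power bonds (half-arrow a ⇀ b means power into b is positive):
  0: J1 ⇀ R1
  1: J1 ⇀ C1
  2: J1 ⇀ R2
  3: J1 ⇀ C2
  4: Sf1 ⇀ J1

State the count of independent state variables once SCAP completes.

β4 →Sf1  (source Sf1 imposes f)
β0 →J1  (1-jn J1 has f-setter on 4)
β1 →J1  (J1 flow already set via bond 4)
β2 →J1  (J1 flow already set via bond 4)
β3 →J1  (J1: bond 4 brought flow, rest push out)

2  (C1, C2 all integral)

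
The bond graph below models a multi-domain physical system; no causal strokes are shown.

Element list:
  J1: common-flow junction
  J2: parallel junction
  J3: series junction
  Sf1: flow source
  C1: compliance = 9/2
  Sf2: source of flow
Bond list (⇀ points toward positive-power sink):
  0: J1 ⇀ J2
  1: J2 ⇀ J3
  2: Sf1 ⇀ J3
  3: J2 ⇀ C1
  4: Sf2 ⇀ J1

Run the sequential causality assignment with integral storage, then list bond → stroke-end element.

bond 0 stroke→J1
bond 1 stroke→J3
bond 2 stroke→Sf1
bond 3 stroke→J2
bond 4 stroke→Sf2

bond 2 |Sf1  (Sf1: flow source, stroke at near end)
bond 4 |Sf2  (source Sf2 imposes f)
bond 0 |J1  (J1: bond 4 brought flow, rest push out)
bond 1 |J3  (J3: bond 2 brought flow, rest push out)
bond 3 |J2  (J2 needs exactly one e-in)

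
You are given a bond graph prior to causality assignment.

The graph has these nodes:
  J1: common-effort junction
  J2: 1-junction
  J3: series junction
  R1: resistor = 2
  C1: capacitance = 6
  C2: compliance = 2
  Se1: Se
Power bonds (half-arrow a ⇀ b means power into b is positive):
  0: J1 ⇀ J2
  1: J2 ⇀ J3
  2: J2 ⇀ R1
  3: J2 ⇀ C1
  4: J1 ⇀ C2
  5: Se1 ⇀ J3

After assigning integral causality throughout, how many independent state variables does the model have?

2  (C1, C2 all integral)

β5 stroke at J3  (Se1: effort source, stroke at far end)
β1 stroke at J2  (J3 needs exactly one f-in)
β3 stroke at J2  (C1 integral (e out))
β4 stroke at J1  (prefer integral on C2)
β0 stroke at J2  (J1: bond 4 brought effort, rest push out)
β2 stroke at R1  (J2: last free bond brings flow in)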